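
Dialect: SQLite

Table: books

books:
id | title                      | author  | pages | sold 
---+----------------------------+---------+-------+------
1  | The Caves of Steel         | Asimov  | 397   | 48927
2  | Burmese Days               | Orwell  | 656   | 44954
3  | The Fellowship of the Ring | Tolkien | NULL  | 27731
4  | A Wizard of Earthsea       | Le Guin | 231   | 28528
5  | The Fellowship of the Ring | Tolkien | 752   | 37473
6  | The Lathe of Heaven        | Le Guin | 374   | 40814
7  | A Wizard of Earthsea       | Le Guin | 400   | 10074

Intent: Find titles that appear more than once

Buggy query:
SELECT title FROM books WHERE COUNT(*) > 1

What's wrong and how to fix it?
Bug: WHERE can't reference COUNT(*); aggregates are computed after WHERE

Fix: GROUP BY title, then filter groups with HAVING COUNT(*) > 1

Corrected query:
SELECT title FROM books GROUP BY title HAVING COUNT(*) > 1

Result:
title                     
--------------------------
A Wizard of Earthsea      
The Fellowship of the Ring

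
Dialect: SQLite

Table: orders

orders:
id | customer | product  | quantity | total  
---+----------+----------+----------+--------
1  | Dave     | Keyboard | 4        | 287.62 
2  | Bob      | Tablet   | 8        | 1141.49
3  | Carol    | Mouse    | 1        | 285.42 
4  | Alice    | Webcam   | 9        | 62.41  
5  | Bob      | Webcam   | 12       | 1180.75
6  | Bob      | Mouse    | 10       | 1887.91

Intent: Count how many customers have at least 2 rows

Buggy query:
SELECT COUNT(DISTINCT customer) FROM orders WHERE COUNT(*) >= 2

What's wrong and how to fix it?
Bug: WHERE filters individual rows, not groups, so a group-level COUNT is invalid there

Fix: Group first with HAVING COUNT(*) >= 2, then COUNT the resulting groups

Corrected query:
SELECT COUNT(*) FROM (SELECT customer FROM orders GROUP BY customer HAVING COUNT(*) >= 2)

Result:
COUNT(*)
--------
1       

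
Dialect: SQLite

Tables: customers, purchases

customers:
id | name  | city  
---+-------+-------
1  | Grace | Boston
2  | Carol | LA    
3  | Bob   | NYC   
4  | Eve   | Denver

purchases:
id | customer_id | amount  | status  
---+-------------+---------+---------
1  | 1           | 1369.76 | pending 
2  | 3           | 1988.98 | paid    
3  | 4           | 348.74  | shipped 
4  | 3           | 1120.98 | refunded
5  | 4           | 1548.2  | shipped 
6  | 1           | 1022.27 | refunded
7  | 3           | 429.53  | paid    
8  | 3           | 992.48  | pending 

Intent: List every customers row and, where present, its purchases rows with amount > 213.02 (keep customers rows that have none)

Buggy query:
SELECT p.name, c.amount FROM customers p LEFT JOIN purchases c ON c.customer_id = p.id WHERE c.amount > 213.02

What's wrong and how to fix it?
Bug: Filtering c.amount in WHERE discards the NULL rows produced by LEFT JOIN, turning it into an inner join

Fix: Put 'c.amount > 213.02' in the JOIN's ON clause instead of WHERE

Corrected query:
SELECT p.name, c.amount FROM customers p LEFT JOIN purchases c ON c.customer_id = p.id AND c.amount > 213.02

Result:
name  | amount 
------+--------
Grace | 1022.27
Grace | 1369.76
Carol | NULL   
Bob   | 429.53 
Bob   | 992.48 
Bob   | 1120.98
Bob   | 1988.98
Eve   | 348.74 
Eve   | 1548.2 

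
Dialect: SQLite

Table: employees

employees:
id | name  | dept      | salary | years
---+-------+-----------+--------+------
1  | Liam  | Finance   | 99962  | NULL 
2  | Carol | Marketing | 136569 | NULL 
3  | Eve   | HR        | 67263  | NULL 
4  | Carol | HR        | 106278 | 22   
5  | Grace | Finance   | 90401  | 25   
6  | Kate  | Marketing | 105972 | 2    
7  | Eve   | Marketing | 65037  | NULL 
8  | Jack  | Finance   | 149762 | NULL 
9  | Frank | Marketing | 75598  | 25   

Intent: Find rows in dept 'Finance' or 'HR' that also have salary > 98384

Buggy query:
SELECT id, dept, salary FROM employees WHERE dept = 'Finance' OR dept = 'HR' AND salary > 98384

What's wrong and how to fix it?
Bug: Without parentheses, AND is evaluated before OR, so the salary filter only applies to the 'HR' branch

Fix: Add parentheses around the OR so the AND applies to both alternatives

Corrected query:
SELECT id, dept, salary FROM employees WHERE (dept = 'Finance' OR dept = 'HR') AND salary > 98384

Result:
id | dept    | salary
---+---------+-------
1  | Finance | 99962 
4  | HR      | 106278
8  | Finance | 149762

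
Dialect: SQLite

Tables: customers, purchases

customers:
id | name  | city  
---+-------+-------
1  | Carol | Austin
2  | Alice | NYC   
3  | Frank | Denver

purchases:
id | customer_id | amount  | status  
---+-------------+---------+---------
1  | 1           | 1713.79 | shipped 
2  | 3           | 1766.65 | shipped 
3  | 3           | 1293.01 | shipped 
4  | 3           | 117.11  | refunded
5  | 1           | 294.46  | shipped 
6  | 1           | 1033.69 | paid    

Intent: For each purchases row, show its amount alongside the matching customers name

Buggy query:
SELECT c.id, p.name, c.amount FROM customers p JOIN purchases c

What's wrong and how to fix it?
Bug: JOIN with no ON clause produces a cartesian product; every purchases row pairs with every customers row

Fix: Add ON c.customer_id = p.id to the JOIN

Corrected query:
SELECT c.id, p.name, c.amount FROM customers p JOIN purchases c ON c.customer_id = p.id

Result:
id | name  | amount 
---+-------+--------
1  | Carol | 1713.79
2  | Frank | 1766.65
3  | Frank | 1293.01
4  | Frank | 117.11 
5  | Carol | 294.46 
6  | Carol | 1033.69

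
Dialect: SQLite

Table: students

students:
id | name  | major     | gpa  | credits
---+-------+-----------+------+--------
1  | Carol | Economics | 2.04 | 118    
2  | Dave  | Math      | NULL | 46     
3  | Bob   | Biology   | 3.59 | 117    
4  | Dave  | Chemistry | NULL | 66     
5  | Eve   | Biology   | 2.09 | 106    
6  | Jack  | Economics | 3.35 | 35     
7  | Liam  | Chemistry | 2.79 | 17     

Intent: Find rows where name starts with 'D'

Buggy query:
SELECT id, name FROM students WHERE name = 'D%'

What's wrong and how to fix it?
Bug: Wildcards only work with LIKE; '=' treats '%' as a literal character

Fix: Replace '=' with LIKE so 'D%' is treated as a pattern

Corrected query:
SELECT id, name FROM students WHERE name LIKE 'D%'

Result:
id | name
---+-----
2  | Dave
4  | Dave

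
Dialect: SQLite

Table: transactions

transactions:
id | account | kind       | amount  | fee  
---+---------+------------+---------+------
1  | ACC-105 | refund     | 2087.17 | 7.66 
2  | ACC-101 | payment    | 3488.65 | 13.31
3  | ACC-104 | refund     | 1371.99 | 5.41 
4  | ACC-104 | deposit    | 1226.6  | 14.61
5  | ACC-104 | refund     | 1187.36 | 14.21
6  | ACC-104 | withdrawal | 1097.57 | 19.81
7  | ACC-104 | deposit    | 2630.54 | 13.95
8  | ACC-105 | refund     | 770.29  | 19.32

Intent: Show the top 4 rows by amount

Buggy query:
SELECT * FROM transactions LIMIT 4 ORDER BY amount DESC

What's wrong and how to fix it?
Bug: LIMIT must come after ORDER BY

Fix: Swap the clauses: ORDER BY first, then LIMIT

Corrected query:
SELECT * FROM transactions ORDER BY amount DESC LIMIT 4

Result:
id | account | kind    | amount  | fee  
---+---------+---------+---------+------
2  | ACC-101 | payment | 3488.65 | 13.31
7  | ACC-104 | deposit | 2630.54 | 13.95
1  | ACC-105 | refund  | 2087.17 | 7.66 
3  | ACC-104 | refund  | 1371.99 | 5.41 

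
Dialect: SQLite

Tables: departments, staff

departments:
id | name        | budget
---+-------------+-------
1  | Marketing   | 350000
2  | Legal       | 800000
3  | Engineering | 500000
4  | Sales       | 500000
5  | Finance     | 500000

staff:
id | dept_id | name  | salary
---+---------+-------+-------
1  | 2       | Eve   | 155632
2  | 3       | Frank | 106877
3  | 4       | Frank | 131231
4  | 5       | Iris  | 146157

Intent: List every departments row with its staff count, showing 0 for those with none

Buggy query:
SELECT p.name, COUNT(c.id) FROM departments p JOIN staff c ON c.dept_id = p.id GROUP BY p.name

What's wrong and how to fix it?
Bug: INNER JOIN drops departments rows that have no matching staff rows

Fix: Switch to LEFT JOIN to retain unmatched parent rows

Corrected query:
SELECT p.name, COUNT(c.id) FROM departments p LEFT JOIN staff c ON c.dept_id = p.id GROUP BY p.name

Result:
name        | COUNT(c.id)
------------+------------
Engineering | 1          
Finance     | 1          
Legal       | 1          
Marketing   | 0          
Sales       | 1          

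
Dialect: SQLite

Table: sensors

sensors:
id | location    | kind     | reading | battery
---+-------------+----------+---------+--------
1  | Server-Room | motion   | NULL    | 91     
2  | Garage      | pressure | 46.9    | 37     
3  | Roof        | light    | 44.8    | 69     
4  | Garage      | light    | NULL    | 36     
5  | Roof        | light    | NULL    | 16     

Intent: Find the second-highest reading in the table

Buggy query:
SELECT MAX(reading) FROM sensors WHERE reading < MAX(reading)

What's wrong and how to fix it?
Bug: MAX(reading) on the right of the comparison is an aggregate-in-WHERE error

Fix: Compute the overall MAX in a subquery, then take MAX of rows below it

Corrected query:
SELECT MAX(reading) FROM sensors WHERE reading < (SELECT MAX(reading) FROM sensors)

Result:
MAX(reading)
------------
44.8        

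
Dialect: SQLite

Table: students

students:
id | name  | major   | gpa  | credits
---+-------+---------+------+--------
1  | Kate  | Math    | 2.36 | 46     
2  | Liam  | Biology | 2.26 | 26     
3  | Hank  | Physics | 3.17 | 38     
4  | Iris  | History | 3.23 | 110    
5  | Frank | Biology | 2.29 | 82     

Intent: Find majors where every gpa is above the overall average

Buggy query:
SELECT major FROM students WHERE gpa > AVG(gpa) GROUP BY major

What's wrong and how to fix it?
Bug: WHERE evaluates per row before aggregation, so AVG() is unavailable

Fix: Compute the overall average in a scalar subquery and compare each group's MIN against it in HAVING

Corrected query:
SELECT major FROM students GROUP BY major HAVING MIN(gpa) > (SELECT AVG(gpa) FROM students)

Result:
major  
-------
History
Physics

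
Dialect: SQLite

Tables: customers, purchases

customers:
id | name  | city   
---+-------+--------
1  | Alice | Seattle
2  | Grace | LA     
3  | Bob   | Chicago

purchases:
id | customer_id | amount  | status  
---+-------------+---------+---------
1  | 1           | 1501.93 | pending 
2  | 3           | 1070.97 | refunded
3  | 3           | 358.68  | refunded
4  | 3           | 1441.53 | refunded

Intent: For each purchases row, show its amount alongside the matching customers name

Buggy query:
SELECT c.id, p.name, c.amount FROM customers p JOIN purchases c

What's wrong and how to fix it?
Bug: JOIN with no ON clause produces a cartesian product; every purchases row pairs with every customers row

Fix: Add ON c.customer_id = p.id to the JOIN

Corrected query:
SELECT c.id, p.name, c.amount FROM customers p JOIN purchases c ON c.customer_id = p.id

Result:
id | name  | amount 
---+-------+--------
1  | Alice | 1501.93
2  | Bob   | 1070.97
3  | Bob   | 358.68 
4  | Bob   | 1441.53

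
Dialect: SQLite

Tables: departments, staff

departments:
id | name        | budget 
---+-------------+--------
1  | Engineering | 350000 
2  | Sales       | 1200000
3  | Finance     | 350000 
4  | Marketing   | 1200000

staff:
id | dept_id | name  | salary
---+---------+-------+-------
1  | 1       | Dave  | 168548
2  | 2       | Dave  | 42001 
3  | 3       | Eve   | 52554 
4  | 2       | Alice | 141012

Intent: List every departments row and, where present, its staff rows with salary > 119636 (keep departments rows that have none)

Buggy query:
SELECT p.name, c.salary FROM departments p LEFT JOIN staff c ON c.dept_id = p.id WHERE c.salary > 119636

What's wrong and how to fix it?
Bug: Filtering c.salary in WHERE discards the NULL rows produced by LEFT JOIN, turning it into an inner join

Fix: Move the right-table condition into the ON clause so unmatched parents are kept

Corrected query:
SELECT p.name, c.salary FROM departments p LEFT JOIN staff c ON c.dept_id = p.id AND c.salary > 119636

Result:
name        | salary
------------+-------
Engineering | 168548
Sales       | 141012
Finance     | NULL  
Marketing   | NULL  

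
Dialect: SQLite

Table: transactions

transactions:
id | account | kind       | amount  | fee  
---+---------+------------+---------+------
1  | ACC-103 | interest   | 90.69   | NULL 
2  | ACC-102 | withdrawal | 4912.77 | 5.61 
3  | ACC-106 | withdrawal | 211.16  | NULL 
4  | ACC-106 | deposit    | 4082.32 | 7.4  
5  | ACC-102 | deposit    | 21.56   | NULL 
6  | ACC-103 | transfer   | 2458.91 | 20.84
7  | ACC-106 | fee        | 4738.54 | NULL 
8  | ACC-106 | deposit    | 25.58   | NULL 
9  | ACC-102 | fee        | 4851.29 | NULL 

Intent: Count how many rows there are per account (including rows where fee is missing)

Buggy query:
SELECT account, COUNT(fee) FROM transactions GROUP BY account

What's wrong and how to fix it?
Bug: COUNT(column) counts non-NULL values only; rows with NULL fee aren't counted

Fix: Use COUNT(*) to count all rows regardless of NULL

Corrected query:
SELECT account, COUNT(*) FROM transactions GROUP BY account

Result:
account | COUNT(*)
--------+---------
ACC-102 | 3       
ACC-103 | 2       
ACC-106 | 4       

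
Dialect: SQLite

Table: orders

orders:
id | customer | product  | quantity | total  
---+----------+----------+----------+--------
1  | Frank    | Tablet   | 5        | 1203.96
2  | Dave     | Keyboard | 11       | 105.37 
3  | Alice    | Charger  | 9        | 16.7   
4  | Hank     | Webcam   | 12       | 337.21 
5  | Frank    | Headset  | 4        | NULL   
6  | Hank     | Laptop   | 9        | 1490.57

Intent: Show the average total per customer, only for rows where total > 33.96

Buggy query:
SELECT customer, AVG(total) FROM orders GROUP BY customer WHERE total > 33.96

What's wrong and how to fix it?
Bug: Row-level WHERE must come before GROUP BY in the clause order

Fix: Move the WHERE clause before GROUP BY

Corrected query:
SELECT customer, AVG(total) FROM orders WHERE total > 33.96 GROUP BY customer

Result:
customer | AVG(total)
---------+-----------
Dave     | 105.37    
Frank    | 1203.96   
Hank     | 913.89    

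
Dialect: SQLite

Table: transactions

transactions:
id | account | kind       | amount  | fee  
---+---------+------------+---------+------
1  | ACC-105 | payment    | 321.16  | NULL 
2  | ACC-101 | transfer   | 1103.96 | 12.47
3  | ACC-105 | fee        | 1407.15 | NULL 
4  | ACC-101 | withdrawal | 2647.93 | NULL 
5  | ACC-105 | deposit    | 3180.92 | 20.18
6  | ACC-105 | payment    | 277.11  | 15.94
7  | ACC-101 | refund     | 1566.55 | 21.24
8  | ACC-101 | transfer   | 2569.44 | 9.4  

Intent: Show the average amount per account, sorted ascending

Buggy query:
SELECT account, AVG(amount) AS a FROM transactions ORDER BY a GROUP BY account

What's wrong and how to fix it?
Bug: GROUP BY must precede ORDER BY

Fix: Reorder: SELECT … FROM … GROUP BY … ORDER BY …

Corrected query:
SELECT account, AVG(amount) AS a FROM transactions GROUP BY account ORDER BY a

Result:
account | a       
--------+---------
ACC-105 | 1296.585
ACC-101 | 1971.97 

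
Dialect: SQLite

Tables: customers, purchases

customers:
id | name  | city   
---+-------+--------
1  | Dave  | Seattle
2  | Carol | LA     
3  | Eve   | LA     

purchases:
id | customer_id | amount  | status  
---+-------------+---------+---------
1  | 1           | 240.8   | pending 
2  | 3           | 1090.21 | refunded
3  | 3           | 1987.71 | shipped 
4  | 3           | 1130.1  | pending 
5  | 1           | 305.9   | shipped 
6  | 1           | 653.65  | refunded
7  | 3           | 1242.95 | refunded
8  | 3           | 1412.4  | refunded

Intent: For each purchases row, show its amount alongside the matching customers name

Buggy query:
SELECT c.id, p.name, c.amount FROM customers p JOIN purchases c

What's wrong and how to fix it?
Bug: JOIN with no ON clause produces a cartesian product; every purchases row pairs with every customers row

Fix: Add ON c.customer_id = p.id to the JOIN

Corrected query:
SELECT c.id, p.name, c.amount FROM customers p JOIN purchases c ON c.customer_id = p.id

Result:
id | name | amount 
---+------+--------
1  | Dave | 240.8  
2  | Eve  | 1090.21
3  | Eve  | 1987.71
4  | Eve  | 1130.1 
5  | Dave | 305.9  
6  | Dave | 653.65 
7  | Eve  | 1242.95
8  | Eve  | 1412.4 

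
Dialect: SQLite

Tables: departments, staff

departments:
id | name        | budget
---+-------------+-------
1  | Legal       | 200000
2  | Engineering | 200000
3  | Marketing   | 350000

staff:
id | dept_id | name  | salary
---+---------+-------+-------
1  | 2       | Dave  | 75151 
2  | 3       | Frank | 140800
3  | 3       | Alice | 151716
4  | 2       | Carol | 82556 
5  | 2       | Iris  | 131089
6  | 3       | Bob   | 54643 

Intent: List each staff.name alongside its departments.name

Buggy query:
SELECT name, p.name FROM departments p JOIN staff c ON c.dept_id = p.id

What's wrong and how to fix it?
Bug: Both tables have a 'name' column; the unqualified reference is ambiguous

Fix: Qualify the column with its table alias (c.name)

Corrected query:
SELECT c.name, p.name FROM departments p JOIN staff c ON c.dept_id = p.id

Result:
name  | name       
------+------------
Dave  | Engineering
Frank | Marketing  
Alice | Marketing  
Carol | Engineering
Iris  | Engineering
Bob   | Marketing  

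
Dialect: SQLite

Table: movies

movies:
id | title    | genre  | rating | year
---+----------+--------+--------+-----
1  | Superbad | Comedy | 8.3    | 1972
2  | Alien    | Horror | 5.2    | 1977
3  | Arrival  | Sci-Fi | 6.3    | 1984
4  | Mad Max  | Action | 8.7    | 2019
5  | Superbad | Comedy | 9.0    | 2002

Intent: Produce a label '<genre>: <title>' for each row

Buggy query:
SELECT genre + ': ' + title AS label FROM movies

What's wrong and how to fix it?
Bug: SQLite uses || for string concatenation; + coerces text to numbers (yielding 0)

Fix: Use the || operator for string concatenation

Corrected query:
SELECT genre || ': ' || title AS label FROM movies

Result:
label           
----------------
Comedy: Superbad
Horror: Alien   
Sci-Fi: Arrival 
Action: Mad Max 
Comedy: Superbad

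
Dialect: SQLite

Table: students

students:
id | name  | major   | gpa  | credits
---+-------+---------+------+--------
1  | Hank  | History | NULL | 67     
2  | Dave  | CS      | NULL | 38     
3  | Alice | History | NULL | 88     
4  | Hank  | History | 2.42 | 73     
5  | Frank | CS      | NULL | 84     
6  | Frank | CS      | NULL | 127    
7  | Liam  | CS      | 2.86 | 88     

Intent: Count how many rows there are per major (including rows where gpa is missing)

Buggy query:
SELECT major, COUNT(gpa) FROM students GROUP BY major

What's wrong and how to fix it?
Bug: COUNT(gpa) skips NULLs, so groups with missing gpa are undercounted

Fix: Use COUNT(*) to count all rows regardless of NULL

Corrected query:
SELECT major, COUNT(*) FROM students GROUP BY major

Result:
major   | COUNT(*)
--------+---------
CS      | 4       
History | 3       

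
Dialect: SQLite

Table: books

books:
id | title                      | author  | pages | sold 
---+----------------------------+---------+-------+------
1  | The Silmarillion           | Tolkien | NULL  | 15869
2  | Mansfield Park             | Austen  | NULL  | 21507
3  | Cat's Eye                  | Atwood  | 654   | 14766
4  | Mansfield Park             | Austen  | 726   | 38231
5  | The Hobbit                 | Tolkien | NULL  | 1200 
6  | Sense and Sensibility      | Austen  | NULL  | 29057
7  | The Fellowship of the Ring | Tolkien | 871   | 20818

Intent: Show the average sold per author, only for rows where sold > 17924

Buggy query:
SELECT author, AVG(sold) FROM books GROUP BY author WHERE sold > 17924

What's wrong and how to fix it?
Bug: WHERE cannot follow GROUP BY

Fix: Move the WHERE clause before GROUP BY

Corrected query:
SELECT author, AVG(sold) FROM books WHERE sold > 17924 GROUP BY author

Result:
author  | AVG(sold)   
--------+-------------
Austen  | 29598.333333
Tolkien | 20818       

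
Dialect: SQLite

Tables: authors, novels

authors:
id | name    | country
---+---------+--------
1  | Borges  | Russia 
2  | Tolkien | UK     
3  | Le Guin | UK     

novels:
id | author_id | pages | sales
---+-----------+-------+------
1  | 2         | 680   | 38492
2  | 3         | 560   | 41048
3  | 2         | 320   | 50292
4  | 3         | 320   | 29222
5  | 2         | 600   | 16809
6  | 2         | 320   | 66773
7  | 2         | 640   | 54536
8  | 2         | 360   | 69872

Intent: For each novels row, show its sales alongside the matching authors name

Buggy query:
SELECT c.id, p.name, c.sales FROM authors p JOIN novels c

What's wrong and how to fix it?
Bug: JOIN with no ON clause produces a cartesian product; every novels row pairs with every authors row

Fix: Specify the join condition linking the foreign key to the parent id

Corrected query:
SELECT c.id, p.name, c.sales FROM authors p JOIN novels c ON c.author_id = p.id

Result:
id | name    | sales
---+---------+------
1  | Tolkien | 38492
2  | Le Guin | 41048
3  | Tolkien | 50292
4  | Le Guin | 29222
5  | Tolkien | 16809
6  | Tolkien | 66773
7  | Tolkien | 54536
8  | Tolkien | 69872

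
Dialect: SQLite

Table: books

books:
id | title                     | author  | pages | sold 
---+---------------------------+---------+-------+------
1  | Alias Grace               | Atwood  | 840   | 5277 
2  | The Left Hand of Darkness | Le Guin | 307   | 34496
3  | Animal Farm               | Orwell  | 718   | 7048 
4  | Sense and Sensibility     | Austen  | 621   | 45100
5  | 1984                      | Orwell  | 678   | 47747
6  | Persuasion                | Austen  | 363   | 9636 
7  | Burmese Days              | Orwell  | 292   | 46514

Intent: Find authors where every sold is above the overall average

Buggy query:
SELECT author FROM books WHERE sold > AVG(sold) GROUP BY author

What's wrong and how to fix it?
Bug: AVG() is an aggregate; it can't sit directly in WHERE

Fix: Compute the overall average in a scalar subquery and compare each group's MIN against it in HAVING

Corrected query:
SELECT author FROM books GROUP BY author HAVING MIN(sold) > (SELECT AVG(sold) FROM books)

Result:
author 
-------
Le Guin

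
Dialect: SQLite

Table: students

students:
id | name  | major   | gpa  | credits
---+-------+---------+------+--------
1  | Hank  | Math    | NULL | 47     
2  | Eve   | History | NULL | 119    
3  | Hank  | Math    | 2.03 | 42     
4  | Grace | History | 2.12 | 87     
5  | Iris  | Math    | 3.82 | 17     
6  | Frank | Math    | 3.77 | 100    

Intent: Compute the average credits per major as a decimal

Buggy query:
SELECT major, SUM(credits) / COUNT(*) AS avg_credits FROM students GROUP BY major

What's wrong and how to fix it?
Bug: SUM(credits) and COUNT(*) are both integers; the division truncates the fractional part

Fix: Cast one side to REAL so the division keeps the fractional part

Corrected query:
SELECT major, SUM(credits) * 1.0 / COUNT(*) AS avg_credits FROM students GROUP BY major

Result:
major   | avg_credits
--------+------------
History | 103        
Math    | 51.5       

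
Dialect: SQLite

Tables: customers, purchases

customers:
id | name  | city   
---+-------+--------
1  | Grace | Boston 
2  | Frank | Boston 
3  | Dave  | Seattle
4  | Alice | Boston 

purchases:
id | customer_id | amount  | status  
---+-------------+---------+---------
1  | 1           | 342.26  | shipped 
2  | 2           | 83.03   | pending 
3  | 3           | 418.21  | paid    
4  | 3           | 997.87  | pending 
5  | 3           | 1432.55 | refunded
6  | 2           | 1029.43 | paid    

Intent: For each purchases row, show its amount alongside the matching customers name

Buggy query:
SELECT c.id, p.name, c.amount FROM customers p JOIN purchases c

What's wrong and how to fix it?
Bug: JOIN with no ON clause produces a cartesian product; every purchases row pairs with every customers row

Fix: Add ON c.customer_id = p.id to the JOIN

Corrected query:
SELECT c.id, p.name, c.amount FROM customers p JOIN purchases c ON c.customer_id = p.id

Result:
id | name  | amount 
---+-------+--------
1  | Grace | 342.26 
2  | Frank | 83.03  
3  | Dave  | 418.21 
4  | Dave  | 997.87 
5  | Dave  | 1432.55
6  | Frank | 1029.43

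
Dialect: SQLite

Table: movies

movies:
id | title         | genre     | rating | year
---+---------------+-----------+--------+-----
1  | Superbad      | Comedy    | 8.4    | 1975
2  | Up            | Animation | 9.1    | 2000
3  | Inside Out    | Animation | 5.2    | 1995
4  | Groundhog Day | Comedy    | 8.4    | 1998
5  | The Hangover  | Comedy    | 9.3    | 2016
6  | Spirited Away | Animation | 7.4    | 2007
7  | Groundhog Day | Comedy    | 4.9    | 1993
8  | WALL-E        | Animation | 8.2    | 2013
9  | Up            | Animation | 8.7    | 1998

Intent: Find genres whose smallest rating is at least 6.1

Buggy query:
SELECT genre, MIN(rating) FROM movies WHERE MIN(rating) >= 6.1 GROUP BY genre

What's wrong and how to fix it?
Bug: Aggregates like MIN are computed per group after WHERE runs

Fix: Replace WHERE with HAVING after the GROUP BY

Corrected query:
SELECT genre, MIN(rating) FROM movies GROUP BY genre HAVING MIN(rating) >= 6.1

Result:
(no rows)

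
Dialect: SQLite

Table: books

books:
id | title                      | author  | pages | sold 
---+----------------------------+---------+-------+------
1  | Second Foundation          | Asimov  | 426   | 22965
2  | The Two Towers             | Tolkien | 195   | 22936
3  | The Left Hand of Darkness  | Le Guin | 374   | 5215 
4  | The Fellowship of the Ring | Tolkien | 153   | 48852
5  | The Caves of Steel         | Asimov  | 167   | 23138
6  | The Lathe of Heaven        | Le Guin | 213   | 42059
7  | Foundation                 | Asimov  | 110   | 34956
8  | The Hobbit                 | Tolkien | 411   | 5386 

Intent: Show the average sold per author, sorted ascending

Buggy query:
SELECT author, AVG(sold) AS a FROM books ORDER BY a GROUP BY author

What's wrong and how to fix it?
Bug: GROUP BY must precede ORDER BY

Fix: Reorder: SELECT … FROM … GROUP BY … ORDER BY …

Corrected query:
SELECT author, AVG(sold) AS a FROM books GROUP BY author ORDER BY a

Result:
author  | a           
--------+-------------
Le Guin | 23637       
Tolkien | 25724.666667
Asimov  | 27019.666667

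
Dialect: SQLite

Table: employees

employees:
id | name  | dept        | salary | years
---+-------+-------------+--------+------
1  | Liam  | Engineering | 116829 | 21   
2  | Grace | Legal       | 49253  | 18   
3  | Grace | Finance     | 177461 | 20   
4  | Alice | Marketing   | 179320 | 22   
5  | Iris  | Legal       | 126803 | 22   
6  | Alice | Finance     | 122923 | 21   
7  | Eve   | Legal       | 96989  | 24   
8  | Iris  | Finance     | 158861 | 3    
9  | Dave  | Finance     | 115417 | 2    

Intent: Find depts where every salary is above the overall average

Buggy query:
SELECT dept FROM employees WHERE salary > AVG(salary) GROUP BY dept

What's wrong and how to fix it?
Bug: WHERE evaluates per row before aggregation, so AVG() is unavailable

Fix: Use a subquery for AVG and a HAVING MIN(...) filter so the condition holds for every row in the group

Corrected query:
SELECT dept FROM employees GROUP BY dept HAVING MIN(salary) > (SELECT AVG(salary) FROM employees)

Result:
dept     
---------
Marketing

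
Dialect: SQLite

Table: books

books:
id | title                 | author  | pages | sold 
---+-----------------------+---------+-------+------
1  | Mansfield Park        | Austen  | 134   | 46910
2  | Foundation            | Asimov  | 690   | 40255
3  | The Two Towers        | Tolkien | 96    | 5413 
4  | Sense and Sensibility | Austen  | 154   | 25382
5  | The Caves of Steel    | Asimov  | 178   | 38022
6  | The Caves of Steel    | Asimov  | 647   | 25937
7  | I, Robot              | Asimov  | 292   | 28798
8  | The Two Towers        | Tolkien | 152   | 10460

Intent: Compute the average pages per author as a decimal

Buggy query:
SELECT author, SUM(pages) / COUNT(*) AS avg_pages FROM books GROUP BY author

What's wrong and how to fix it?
Bug: Both operands are integers, so '/' performs integer division and truncates

Fix: Cast one side to REAL so the division keeps the fractional part

Corrected query:
SELECT author, SUM(pages) * 1.0 / COUNT(*) AS avg_pages FROM books GROUP BY author

Result:
author  | avg_pages
--------+----------
Asimov  | 451.75   
Austen  | 144      
Tolkien | 124      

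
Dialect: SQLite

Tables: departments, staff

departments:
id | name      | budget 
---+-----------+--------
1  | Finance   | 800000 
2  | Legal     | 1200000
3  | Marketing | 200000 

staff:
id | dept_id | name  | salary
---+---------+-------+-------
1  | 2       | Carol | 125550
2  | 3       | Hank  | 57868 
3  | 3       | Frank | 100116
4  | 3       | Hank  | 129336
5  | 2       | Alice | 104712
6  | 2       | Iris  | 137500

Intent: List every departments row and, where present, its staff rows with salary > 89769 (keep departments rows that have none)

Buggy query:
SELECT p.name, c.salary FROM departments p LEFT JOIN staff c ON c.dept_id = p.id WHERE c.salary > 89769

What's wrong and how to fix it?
Bug: A WHERE condition on the right-hand table after LEFT JOIN drops unmatched parents

Fix: Move the right-table condition into the ON clause so unmatched parents are kept

Corrected query:
SELECT p.name, c.salary FROM departments p LEFT JOIN staff c ON c.dept_id = p.id AND c.salary > 89769

Result:
name      | salary
----------+-------
Finance   | NULL  
Legal     | 104712
Legal     | 125550
Legal     | 137500
Marketing | 100116
Marketing | 129336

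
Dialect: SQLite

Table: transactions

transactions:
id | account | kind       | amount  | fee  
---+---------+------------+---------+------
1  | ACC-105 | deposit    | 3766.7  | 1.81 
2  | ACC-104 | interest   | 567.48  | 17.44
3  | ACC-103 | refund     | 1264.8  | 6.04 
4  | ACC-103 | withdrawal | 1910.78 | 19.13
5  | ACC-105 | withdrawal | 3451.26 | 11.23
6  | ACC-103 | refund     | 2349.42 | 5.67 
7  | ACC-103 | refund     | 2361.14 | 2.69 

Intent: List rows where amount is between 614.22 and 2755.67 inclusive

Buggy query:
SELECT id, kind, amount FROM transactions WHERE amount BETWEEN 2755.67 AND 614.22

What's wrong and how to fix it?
Bug: The bounds are reversed; BETWEEN a AND b requires a <= b to match anything

Fix: Write BETWEEN 614.22 AND 2755.67

Corrected query:
SELECT id, kind, amount FROM transactions WHERE amount BETWEEN 614.22 AND 2755.67

Result:
id | kind       | amount 
---+------------+--------
3  | refund     | 1264.8 
4  | withdrawal | 1910.78
6  | refund     | 2349.42
7  | refund     | 2361.14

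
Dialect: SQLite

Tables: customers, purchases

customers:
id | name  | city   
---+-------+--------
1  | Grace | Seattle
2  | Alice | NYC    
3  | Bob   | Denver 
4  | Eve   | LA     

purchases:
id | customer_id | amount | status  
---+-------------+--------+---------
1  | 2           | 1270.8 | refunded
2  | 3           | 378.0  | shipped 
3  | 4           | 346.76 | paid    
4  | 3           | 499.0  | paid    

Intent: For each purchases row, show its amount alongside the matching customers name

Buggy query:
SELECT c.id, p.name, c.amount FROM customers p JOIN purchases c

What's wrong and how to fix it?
Bug: Missing join condition: each purchases row is matched to all customers rows instead of just its own

Fix: Add ON c.customer_id = p.id to the JOIN

Corrected query:
SELECT c.id, p.name, c.amount FROM customers p JOIN purchases c ON c.customer_id = p.id

Result:
id | name  | amount
---+-------+-------
1  | Alice | 1270.8
2  | Bob   | 378   
3  | Eve   | 346.76
4  | Bob   | 499   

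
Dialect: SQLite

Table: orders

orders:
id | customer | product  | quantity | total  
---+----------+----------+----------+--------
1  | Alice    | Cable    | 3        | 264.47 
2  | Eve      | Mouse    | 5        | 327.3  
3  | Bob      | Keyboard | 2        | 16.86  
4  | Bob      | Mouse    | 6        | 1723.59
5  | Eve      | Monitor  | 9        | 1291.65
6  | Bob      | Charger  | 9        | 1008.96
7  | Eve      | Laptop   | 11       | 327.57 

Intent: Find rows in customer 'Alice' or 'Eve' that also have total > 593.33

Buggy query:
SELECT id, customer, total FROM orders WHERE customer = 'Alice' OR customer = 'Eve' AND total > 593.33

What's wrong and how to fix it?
Bug: AND binds tighter than OR, so this parses as customer = 'Alice' OR (customer = 'Eve' AND total > 593.33)

Fix: Add parentheses around the OR so the AND applies to both alternatives

Corrected query:
SELECT id, customer, total FROM orders WHERE (customer = 'Alice' OR customer = 'Eve') AND total > 593.33

Result:
id | customer | total  
---+----------+--------
5  | Eve      | 1291.65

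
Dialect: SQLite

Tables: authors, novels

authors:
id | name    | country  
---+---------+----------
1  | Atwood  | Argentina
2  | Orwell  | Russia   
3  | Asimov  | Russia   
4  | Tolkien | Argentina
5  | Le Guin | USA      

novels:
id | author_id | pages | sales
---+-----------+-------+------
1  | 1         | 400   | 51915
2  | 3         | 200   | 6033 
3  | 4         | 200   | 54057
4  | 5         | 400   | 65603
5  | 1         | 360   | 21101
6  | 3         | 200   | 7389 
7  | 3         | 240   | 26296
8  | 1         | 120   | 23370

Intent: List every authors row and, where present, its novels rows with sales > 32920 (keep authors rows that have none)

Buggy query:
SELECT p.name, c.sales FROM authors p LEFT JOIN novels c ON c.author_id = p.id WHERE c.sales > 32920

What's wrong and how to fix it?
Bug: A WHERE condition on the right-hand table after LEFT JOIN drops unmatched parents

Fix: Put 'c.sales > 32920' in the JOIN's ON clause instead of WHERE

Corrected query:
SELECT p.name, c.sales FROM authors p LEFT JOIN novels c ON c.author_id = p.id AND c.sales > 32920

Result:
name    | sales
--------+------
Atwood  | 51915
Orwell  | NULL 
Asimov  | NULL 
Tolkien | 54057
Le Guin | 65603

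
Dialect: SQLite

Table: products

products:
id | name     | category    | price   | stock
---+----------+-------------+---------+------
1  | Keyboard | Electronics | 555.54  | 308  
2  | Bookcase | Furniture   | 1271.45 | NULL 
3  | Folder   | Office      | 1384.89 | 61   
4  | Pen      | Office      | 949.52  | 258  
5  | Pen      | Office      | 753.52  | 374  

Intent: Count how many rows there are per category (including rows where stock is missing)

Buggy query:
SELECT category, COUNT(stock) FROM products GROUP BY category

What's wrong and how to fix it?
Bug: COUNT(stock) skips NULLs, so groups with missing stock are undercounted

Fix: Use COUNT(*) to count all rows regardless of NULL

Corrected query:
SELECT category, COUNT(*) FROM products GROUP BY category

Result:
category    | COUNT(*)
------------+---------
Electronics | 1       
Furniture   | 1       
Office      | 3       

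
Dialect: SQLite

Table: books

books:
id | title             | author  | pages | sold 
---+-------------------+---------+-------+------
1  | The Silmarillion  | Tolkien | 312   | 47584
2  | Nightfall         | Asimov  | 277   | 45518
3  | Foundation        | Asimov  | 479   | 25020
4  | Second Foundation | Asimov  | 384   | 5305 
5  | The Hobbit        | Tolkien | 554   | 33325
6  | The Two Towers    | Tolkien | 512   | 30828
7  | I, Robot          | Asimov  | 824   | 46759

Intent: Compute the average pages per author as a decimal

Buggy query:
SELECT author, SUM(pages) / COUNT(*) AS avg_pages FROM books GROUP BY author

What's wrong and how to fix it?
Bug: Both operands are integers, so '/' performs integer division and truncates

Fix: Cast one side to REAL so the division keeps the fractional part

Corrected query:
SELECT author, SUM(pages) * 1.0 / COUNT(*) AS avg_pages FROM books GROUP BY author

Result:
author  | avg_pages 
--------+-----------
Asimov  | 491       
Tolkien | 459.333333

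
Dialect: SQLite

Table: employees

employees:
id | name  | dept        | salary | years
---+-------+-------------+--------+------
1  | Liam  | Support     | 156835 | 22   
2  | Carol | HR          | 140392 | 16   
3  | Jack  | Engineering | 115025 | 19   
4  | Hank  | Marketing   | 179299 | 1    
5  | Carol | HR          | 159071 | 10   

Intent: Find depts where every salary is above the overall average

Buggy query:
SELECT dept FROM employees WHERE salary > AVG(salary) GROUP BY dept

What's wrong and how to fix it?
Bug: AVG() is an aggregate; it can't sit directly in WHERE

Fix: Compute the overall average in a scalar subquery and compare each group's MIN against it in HAVING

Corrected query:
SELECT dept FROM employees GROUP BY dept HAVING MIN(salary) > (SELECT AVG(salary) FROM employees)

Result:
dept     
---------
Marketing
Support  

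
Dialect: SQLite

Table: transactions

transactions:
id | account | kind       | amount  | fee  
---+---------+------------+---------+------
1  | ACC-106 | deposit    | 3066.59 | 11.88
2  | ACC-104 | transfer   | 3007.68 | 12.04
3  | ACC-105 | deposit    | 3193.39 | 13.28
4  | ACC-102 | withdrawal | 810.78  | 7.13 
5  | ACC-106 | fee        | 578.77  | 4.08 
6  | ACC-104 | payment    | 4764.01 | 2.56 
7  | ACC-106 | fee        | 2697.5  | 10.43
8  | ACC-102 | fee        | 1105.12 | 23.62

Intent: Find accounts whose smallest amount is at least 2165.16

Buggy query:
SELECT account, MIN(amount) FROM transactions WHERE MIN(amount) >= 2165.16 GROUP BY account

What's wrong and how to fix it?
Bug: Aggregates like MIN are computed per group after WHERE runs

Fix: Replace WHERE with HAVING after the GROUP BY

Corrected query:
SELECT account, MIN(amount) FROM transactions GROUP BY account HAVING MIN(amount) >= 2165.16

Result:
account | MIN(amount)
--------+------------
ACC-104 | 3007.68    
ACC-105 | 3193.39    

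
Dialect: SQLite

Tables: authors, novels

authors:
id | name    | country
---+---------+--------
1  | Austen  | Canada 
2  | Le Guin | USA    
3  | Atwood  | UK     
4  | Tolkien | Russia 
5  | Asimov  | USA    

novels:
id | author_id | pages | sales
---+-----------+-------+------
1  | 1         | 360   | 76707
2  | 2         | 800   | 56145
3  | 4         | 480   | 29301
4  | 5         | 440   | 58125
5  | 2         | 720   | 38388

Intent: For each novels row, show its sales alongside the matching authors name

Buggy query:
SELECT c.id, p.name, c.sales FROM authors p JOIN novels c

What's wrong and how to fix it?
Bug: Missing join condition: each novels row is matched to all authors rows instead of just its own

Fix: Specify the join condition linking the foreign key to the parent id

Corrected query:
SELECT c.id, p.name, c.sales FROM authors p JOIN novels c ON c.author_id = p.id

Result:
id | name    | sales
---+---------+------
1  | Austen  | 76707
2  | Le Guin | 56145
3  | Tolkien | 29301
4  | Asimov  | 58125
5  | Le Guin | 38388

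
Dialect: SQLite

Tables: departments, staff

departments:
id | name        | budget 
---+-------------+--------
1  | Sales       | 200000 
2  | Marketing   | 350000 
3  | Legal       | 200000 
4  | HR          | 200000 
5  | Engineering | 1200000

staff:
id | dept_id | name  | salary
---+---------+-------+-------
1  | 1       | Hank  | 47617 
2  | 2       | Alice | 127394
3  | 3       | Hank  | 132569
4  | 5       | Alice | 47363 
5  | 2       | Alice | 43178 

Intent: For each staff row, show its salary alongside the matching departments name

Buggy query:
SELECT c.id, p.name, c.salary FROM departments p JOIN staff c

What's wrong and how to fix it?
Bug: JOIN with no ON clause produces a cartesian product; every staff row pairs with every departments row

Fix: Specify the join condition linking the foreign key to the parent id

Corrected query:
SELECT c.id, p.name, c.salary FROM departments p JOIN staff c ON c.dept_id = p.id

Result:
id | name        | salary
---+-------------+-------
1  | Sales       | 47617 
2  | Marketing   | 127394
3  | Legal       | 132569
4  | Engineering | 47363 
5  | Marketing   | 43178 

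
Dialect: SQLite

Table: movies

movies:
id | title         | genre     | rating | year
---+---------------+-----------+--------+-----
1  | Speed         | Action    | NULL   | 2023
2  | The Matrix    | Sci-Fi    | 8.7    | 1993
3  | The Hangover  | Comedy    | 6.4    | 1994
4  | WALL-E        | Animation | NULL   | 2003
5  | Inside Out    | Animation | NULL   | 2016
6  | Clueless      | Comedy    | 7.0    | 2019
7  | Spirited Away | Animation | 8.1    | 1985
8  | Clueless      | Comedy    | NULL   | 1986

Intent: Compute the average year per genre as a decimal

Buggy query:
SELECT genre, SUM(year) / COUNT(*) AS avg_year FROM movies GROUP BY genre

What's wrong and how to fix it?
Bug: SUM(year) and COUNT(*) are both integers; the division truncates the fractional part

Fix: Multiply by 1.0 (or CAST to REAL) to force floating-point division

Corrected query:
SELECT genre, SUM(year) * 1.0 / COUNT(*) AS avg_year FROM movies GROUP BY genre

Result:
genre     | avg_year   
----------+------------
Action    | 2023       
Animation | 2001.333333
Comedy    | 1999.666667
Sci-Fi    | 1993       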